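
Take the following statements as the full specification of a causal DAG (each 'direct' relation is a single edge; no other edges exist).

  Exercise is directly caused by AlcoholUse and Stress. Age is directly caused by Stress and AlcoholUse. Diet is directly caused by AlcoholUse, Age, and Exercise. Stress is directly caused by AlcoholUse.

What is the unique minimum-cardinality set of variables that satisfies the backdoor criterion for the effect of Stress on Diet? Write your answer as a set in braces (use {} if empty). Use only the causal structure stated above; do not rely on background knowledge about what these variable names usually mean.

Variables eligible for adjustment (non-descendants of Stress, excluding Stress and Diet): {AlcoholUse}.
Backdoor paths from Stress to Diet:
  P1: Stress <- AlcoholUse -> Age -> Diet
  P2: Stress <- AlcoholUse -> Exercise -> Diet
  P3: Stress <- AlcoholUse -> Diet
The empty set is not sufficient: P1 (Stress <- AlcoholUse -> Age -> Diet) has no collider blocking it and no conditioned non-collider, so it is open.
Try {AlcoholUse}:
  P1: blocked at fork node AlcoholUse ∈ conditioning set.
  P2: blocked at fork node AlcoholUse ∈ conditioning set.
  P3: blocked at fork node AlcoholUse ∈ conditioning set.
{AlcoholUse} contains no descendant of Stress and blocks every backdoor path.
{AlcoholUse} is the unique smallest valid adjustment set.

{AlcoholUse}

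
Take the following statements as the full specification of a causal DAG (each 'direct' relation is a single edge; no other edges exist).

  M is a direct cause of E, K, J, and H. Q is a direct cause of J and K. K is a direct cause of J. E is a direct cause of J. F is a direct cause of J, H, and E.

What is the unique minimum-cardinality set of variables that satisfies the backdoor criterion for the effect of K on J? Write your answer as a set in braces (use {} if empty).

Variables eligible for adjustment (non-descendants of K, excluding K and J): {E, F, H, M, Q}.
Backdoor paths from K to J:
  P1: K <- M -> E <- F -> J
  P2: K <- M -> E -> J
  P3: K <- M -> J
  P4: K <- M -> H <- F -> E -> J
  P5: K <- M -> H <- F -> J
  P6: K <- Q -> J
The empty set is not sufficient: P2 (K <- M -> E -> J) has no collider blocking it and no conditioned non-collider, so it is open.
Try {M, Q}:
  P1: blocked at fork node M ∈ conditioning set.
  P2: blocked at fork node M ∈ conditioning set.
  P3: blocked at fork node M ∈ conditioning set.
  P4: blocked at fork node M ∈ conditioning set.
  P5: blocked at fork node M ∈ conditioning set.
  P6: blocked at fork node Q ∈ conditioning set.
{M, Q} contains no descendant of K and blocks every backdoor path.
Every element of {M, Q} is needed (dropping M leaves P2 open; dropping Q leaves P6 open), so no proper subset is valid.
Among all size-2 subsets of the eligible variables, only {M, Q} blocks every backdoor path, so it is the unique smallest valid adjustment set.

{M, Q}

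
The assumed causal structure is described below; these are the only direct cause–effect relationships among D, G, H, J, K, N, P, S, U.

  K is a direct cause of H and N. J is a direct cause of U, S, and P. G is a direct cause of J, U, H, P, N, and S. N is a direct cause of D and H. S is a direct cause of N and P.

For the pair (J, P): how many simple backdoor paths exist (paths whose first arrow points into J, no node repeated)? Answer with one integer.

5

A backdoor path from J to P is any simple undirected path whose first edge points into J (i.e. leaves J via a parent).
Parents of J: {G}.
Enumerating:
  P1: J <- G -> S -> P
  P2: J <- G -> N <- S -> P
  P3: J <- G -> P
  P4: J <- G -> H <- K -> N <- S -> P
  P5: J <- G -> H <- N <- S -> P
That exhausts the simple backdoor paths. Count: 5.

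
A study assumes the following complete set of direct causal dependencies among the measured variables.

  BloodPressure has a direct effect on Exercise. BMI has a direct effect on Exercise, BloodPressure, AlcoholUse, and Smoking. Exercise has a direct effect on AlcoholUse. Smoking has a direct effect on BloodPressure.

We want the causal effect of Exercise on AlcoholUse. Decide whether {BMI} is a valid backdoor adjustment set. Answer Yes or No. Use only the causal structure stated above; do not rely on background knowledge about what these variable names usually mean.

Yes

Backdoor paths from Exercise to AlcoholUse (paths whose first edge points into Exercise):
  P1: Exercise <- BMI -> AlcoholUse
  P2: Exercise <- BloodPressure <- BMI -> AlcoholUse
  P3: Exercise <- BloodPressure <- Smoking <- BMI -> AlcoholUse
Condition 1 (no descendant of Exercise in the set): holds — descendants of Exercise are {AlcoholUse}; none are in {BMI}.
Condition 2 (every backdoor path blocked by {BMI}):
  P1: blocked at fork node BMI ∈ conditioning set.
  P2: blocked at fork node BMI ∈ conditioning set.
  P3: blocked at fork node BMI ∈ conditioning set.
{BMI} satisfies the backdoor criterion.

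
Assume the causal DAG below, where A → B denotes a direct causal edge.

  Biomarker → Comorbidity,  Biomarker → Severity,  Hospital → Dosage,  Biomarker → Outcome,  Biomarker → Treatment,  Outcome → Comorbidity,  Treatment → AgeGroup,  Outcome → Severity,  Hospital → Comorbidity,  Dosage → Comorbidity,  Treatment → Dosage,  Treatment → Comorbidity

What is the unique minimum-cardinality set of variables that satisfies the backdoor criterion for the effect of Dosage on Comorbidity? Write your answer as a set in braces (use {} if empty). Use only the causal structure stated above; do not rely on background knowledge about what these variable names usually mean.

{Hospital, Treatment}

Variables eligible for adjustment (non-descendants of Dosage, excluding Dosage and Comorbidity): {AgeGroup, Biomarker, Hospital, Outcome, Severity, Treatment}.
Backdoor paths from Dosage to Comorbidity:
  P1: Dosage <- Hospital -> Comorbidity
  P2: Dosage <- Treatment <- Biomarker -> Outcome -> Comorbidity
  P3: Dosage <- Treatment <- Biomarker -> Severity <- Outcome -> Comorbidity
  P4: Dosage <- Treatment <- Biomarker -> Comorbidity
  P5: Dosage <- Treatment -> Comorbidity
The empty set is not sufficient: P1 (Dosage <- Hospital -> Comorbidity) has no collider blocking it and no conditioned non-collider, so it is open.
Try {Hospital, Treatment}:
  P1: blocked at fork node Hospital ∈ conditioning set.
  P2: blocked at chain node Treatment ∈ conditioning set.
  P3: blocked at chain node Treatment ∈ conditioning set.
  P4: blocked at chain node Treatment ∈ conditioning set.
  P5: blocked at fork node Treatment ∈ conditioning set.
{Hospital, Treatment} contains no descendant of Dosage and blocks every backdoor path.
Every element of {Hospital, Treatment} is needed (dropping Hospital leaves P1 open; dropping Treatment leaves P2 open), so no proper subset is valid.
Among all size-2 subsets of the eligible variables, only {Hospital, Treatment} blocks every backdoor path, so it is the unique smallest valid adjustment set.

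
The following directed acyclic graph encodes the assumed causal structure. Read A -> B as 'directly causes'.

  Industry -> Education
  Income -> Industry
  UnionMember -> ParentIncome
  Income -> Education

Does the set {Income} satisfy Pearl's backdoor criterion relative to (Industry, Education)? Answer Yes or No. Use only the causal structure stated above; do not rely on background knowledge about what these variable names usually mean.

Yes

Backdoor paths from Industry to Education (paths whose first edge points into Industry):
  P1: Industry <- Income -> Education
Condition 1 (no descendant of Industry in the set): holds — descendants of Industry are {Education}; none are in {Income}.
Condition 2 (every backdoor path blocked by {Income}):
  P1: blocked at fork node Income ∈ conditioning set.
{Income} satisfies the backdoor criterion.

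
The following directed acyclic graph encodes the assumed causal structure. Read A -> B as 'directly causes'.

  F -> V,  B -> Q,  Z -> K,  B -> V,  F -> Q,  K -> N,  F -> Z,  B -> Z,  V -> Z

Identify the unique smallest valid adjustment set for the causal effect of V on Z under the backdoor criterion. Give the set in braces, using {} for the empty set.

Variables eligible for adjustment (non-descendants of V, excluding V and Z): {B, F, Q}.
Backdoor paths from V to Z:
  P1: V <- B -> Z
  P2: V <- B -> Q <- F -> Z
  P3: V <- F -> Z
  P4: V <- F -> Q <- B -> Z
The empty set is not sufficient: P1 (V <- B -> Z) has no collider blocking it and no conditioned non-collider, so it is open.
Try {B, F}:
  P1: blocked at fork node B ∈ conditioning set.
  P2: blocked at fork node B ∈ conditioning set.
  P3: blocked at fork node F ∈ conditioning set.
  P4: blocked at fork node F ∈ conditioning set.
{B, F} contains no descendant of V and blocks every backdoor path.
Every element of {B, F} is needed (dropping B leaves P1 open; dropping F leaves P3 open), so no proper subset is valid.
Among all size-2 subsets of the eligible variables, only {B, F} blocks every backdoor path, so it is the unique smallest valid adjustment set.

{B, F}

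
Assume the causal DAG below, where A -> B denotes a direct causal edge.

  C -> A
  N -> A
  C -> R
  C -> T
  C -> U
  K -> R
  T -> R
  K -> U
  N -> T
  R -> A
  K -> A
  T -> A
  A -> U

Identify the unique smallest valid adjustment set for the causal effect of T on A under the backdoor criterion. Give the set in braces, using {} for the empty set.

Variables eligible for adjustment (non-descendants of T, excluding T and A): {C, K, N}.
Backdoor paths from T to A:
  P1: T <- N -> A
  P2: T <- C -> R <- K -> A
  P3: T <- C -> R <- K -> U <- A
  P4: T <- C -> R -> A
  P5: T <- C -> A
  P6: T <- C -> U <- K -> R -> A
  P7: T <- C -> U <- K -> A
  P8: T <- C -> U <- A
The empty set is not sufficient: P1 (T <- N -> A) has no collider blocking it and no conditioned non-collider, so it is open.
Try {C, N}:
  P1: blocked at fork node N ∈ conditioning set.
  P2: blocked at fork node C ∈ conditioning set.
  P3: blocked at fork node C ∈ conditioning set.
  P4: blocked at fork node C ∈ conditioning set.
  P5: blocked at fork node C ∈ conditioning set.
  P6: blocked at fork node C ∈ conditioning set.
  P7: blocked at fork node C ∈ conditioning set.
  P8: blocked at fork node C ∈ conditioning set.
{C, N} contains no descendant of T and blocks every backdoor path.
Every element of {C, N} is needed (dropping C leaves P4 open; dropping N leaves P1 open), so no proper subset is valid.
Among all size-2 subsets of the eligible variables, only {C, N} blocks every backdoor path, so it is the unique smallest valid adjustment set.

{C, N}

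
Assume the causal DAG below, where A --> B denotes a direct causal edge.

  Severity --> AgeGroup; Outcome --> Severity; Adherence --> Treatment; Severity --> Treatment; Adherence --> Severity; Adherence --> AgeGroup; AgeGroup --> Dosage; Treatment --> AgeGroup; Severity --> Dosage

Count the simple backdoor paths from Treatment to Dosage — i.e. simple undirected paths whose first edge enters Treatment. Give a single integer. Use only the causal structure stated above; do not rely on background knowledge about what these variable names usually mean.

A backdoor path from Treatment to Dosage is any simple undirected path whose first edge points into Treatment (i.e. leaves Treatment via a parent).
Parents of Treatment: {Adherence, Severity}.
Enumerating:
  P1: Treatment <- Adherence -> Severity -> AgeGroup -> Dosage
  P2: Treatment <- Adherence -> Severity -> Dosage
  P3: Treatment <- Adherence -> AgeGroup <- Severity -> Dosage
  P4: Treatment <- Adherence -> AgeGroup -> Dosage
  P5: Treatment <- Severity <- Adherence -> AgeGroup -> Dosage
  P6: Treatment <- Severity -> AgeGroup -> Dosage
  P7: Treatment <- Severity -> Dosage
That exhausts the simple backdoor paths. Count: 7.

7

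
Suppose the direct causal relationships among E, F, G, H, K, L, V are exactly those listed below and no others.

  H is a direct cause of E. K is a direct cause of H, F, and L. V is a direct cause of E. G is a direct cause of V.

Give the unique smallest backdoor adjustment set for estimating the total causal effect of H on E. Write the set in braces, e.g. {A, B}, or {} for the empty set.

{}

Variables eligible for adjustment (non-descendants of H, excluding H and E): {F, G, K, L, V}.
Backdoor paths from H to E:
  (none)
With no backdoor paths the empty set already satisfies the criterion, and it is trivially minimal.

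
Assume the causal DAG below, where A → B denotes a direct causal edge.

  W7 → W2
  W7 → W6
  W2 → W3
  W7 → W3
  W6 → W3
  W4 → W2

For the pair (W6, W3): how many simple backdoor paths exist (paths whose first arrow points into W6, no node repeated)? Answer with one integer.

2

A backdoor path from W6 to W3 is any simple undirected path whose first edge points into W6 (i.e. leaves W6 via a parent).
Parents of W6: {W7}.
Enumerating:
  P1: W6 <- W7 -> W2 -> W3
  P2: W6 <- W7 -> W3
That exhausts the simple backdoor paths. Count: 2.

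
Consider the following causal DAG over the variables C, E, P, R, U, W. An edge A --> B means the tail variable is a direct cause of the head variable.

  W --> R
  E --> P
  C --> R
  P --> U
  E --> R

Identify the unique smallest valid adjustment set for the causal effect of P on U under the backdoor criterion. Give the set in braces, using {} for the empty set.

{}

Variables eligible for adjustment (non-descendants of P, excluding P and U): {C, E, R, W}.
Backdoor paths from P to U:
  (none)
With no backdoor paths the empty set already satisfies the criterion, and it is trivially minimal.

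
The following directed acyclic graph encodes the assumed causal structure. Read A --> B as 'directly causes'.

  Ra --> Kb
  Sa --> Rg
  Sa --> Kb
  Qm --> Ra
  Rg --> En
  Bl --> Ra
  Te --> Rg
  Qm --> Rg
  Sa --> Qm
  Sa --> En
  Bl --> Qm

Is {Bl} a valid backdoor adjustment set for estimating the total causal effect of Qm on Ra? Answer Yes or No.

Yes

Backdoor paths from Qm to Ra (paths whose first edge points into Qm):
  P1: Qm <- Sa -> Kb <- Ra
  P2: Qm <- Bl -> Ra
Condition 1 (no descendant of Qm in the set): holds — descendants of Qm are {En, Kb, Ra, Rg}; none are in {Bl}.
Condition 2 (every backdoor path blocked by {Bl}):
  P1: blocked at collider Kb (neither it nor any descendant is in the conditioning set).
  P2: blocked at fork node Bl ∈ conditioning set.
{Bl} satisfies the backdoor criterion.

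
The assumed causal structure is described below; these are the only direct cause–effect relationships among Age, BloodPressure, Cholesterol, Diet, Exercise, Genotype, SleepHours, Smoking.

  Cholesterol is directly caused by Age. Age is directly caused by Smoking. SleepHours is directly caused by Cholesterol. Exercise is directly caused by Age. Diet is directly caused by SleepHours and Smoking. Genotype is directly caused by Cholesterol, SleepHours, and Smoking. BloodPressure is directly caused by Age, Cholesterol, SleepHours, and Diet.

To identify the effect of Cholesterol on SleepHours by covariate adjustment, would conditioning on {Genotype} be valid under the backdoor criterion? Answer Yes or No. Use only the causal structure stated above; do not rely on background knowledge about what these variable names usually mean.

Backdoor paths from Cholesterol to SleepHours (paths whose first edge points into Cholesterol):
  P1: Cholesterol <- Age <- Smoking -> Diet <- SleepHours
  P2: Cholesterol <- Age <- Smoking -> Diet -> BloodPressure <- SleepHours
  P3: Cholesterol <- Age <- Smoking -> Genotype <- SleepHours
  P4: Cholesterol <- Age -> BloodPressure <- SleepHours
  P5: Cholesterol <- Age -> BloodPressure <- Diet <- Smoking -> Genotype <- SleepHours
  P6: Cholesterol <- Age -> BloodPressure <- Diet <- SleepHours
Condition 1 (no descendant of Cholesterol in the set): FAILS — Genotype is a descendant of Cholesterol.
Condition 2 (every backdoor path blocked by {Genotype}):
  P1: blocked at collider Diet (neither it nor any descendant is in the conditioning set).
  P2: blocked at collider BloodPressure (neither it nor any descendant is in the conditioning set).
  P3: open — collider(s) Genotype are conditioned on (or have a conditioned descendant) and no non-collider on the path is in the set.
  P4: blocked at collider BloodPressure (neither it nor any descendant is in the conditioning set).
  P5: blocked at collider BloodPressure (neither it nor any descendant is in the conditioning set).
  P6: blocked at collider BloodPressure (neither it nor any descendant is in the conditioning set).
{Genotype} does not satisfy the backdoor criterion.

No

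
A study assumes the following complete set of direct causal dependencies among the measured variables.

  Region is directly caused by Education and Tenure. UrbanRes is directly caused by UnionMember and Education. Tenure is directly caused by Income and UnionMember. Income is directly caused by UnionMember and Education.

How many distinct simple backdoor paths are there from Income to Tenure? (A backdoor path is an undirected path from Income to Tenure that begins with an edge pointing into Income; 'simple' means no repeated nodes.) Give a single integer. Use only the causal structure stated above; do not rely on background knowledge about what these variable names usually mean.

A backdoor path from Income to Tenure is any simple undirected path whose first edge points into Income (i.e. leaves Income via a parent).
Parents of Income: {Education, UnionMember}.
Enumerating:
  P1: Income <- UnionMember -> UrbanRes <- Education -> Region <- Tenure
  P2: Income <- UnionMember -> Tenure
  P3: Income <- Education -> UrbanRes <- UnionMember -> Tenure
  P4: Income <- Education -> Region <- Tenure
That exhausts the simple backdoor paths. Count: 4.

4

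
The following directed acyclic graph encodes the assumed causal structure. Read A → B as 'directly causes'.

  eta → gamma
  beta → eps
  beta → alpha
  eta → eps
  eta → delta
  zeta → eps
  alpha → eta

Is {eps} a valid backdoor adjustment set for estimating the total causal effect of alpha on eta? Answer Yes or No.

No

Backdoor paths from alpha to eta (paths whose first edge points into alpha):
  P1: alpha <- beta -> eps <- eta
Condition 1 (no descendant of alpha in the set): FAILS — eps is a descendant of alpha.
Condition 2 (every backdoor path blocked by {eps}):
  P1: open — collider(s) eps are conditioned on (or have a conditioned descendant) and no non-collider on the path is in the set.
{eps} does not satisfy the backdoor criterion.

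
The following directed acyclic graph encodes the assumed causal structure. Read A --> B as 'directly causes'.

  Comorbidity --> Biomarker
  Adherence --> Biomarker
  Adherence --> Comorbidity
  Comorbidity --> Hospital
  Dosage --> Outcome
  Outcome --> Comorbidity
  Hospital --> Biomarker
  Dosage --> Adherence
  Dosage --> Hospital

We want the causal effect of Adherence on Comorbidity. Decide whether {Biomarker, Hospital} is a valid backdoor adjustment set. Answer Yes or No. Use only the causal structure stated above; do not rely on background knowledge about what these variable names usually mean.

No

Backdoor paths from Adherence to Comorbidity (paths whose first edge points into Adherence):
  P1: Adherence <- Dosage -> Outcome -> Comorbidity
  P2: Adherence <- Dosage -> Hospital <- Comorbidity
  P3: Adherence <- Dosage -> Hospital -> Biomarker <- Comorbidity
Condition 1 (no descendant of Adherence in the set): FAILS — Biomarker and Hospital are descendants of Adherence.
Condition 2 (every backdoor path blocked by {Biomarker, Hospital}):
  P1: open — no interior node is in the conditioning set.
  P2: open — collider(s) Hospital are conditioned on (or have a conditioned descendant) and no non-collider on the path is in the set.
  P3: blocked at chain node Hospital ∈ conditioning set.
{Biomarker, Hospital} does not satisfy the backdoor criterion.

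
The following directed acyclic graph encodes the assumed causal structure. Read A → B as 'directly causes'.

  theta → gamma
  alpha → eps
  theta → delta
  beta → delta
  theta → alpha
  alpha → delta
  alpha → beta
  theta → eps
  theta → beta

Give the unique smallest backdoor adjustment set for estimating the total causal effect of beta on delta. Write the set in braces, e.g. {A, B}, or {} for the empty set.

{alpha, theta}

Variables eligible for adjustment (non-descendants of beta, excluding beta and delta): {alpha, eps, gamma, theta}.
Backdoor paths from beta to delta:
  P1: beta <- theta -> alpha -> delta
  P2: beta <- theta -> eps <- alpha -> delta
  P3: beta <- theta -> delta
  P4: beta <- alpha <- theta -> delta
  P5: beta <- alpha -> eps <- theta -> delta
  P6: beta <- alpha -> delta
The empty set is not sufficient: P1 (beta <- theta -> alpha -> delta) has no collider blocking it and no conditioned non-collider, so it is open.
Try {alpha, theta}:
  P1: blocked at fork node theta ∈ conditioning set.
  P2: blocked at fork node theta ∈ conditioning set.
  P3: blocked at fork node theta ∈ conditioning set.
  P4: blocked at chain node alpha ∈ conditioning set.
  P5: blocked at fork node alpha ∈ conditioning set.
  P6: blocked at fork node alpha ∈ conditioning set.
{alpha, theta} contains no descendant of beta and blocks every backdoor path.
Every element of {alpha, theta} is needed (dropping alpha leaves P6 open; dropping theta leaves P3 open), so no proper subset is valid.
Among all size-2 subsets of the eligible variables, only {alpha, theta} blocks every backdoor path, so it is the unique smallest valid adjustment set.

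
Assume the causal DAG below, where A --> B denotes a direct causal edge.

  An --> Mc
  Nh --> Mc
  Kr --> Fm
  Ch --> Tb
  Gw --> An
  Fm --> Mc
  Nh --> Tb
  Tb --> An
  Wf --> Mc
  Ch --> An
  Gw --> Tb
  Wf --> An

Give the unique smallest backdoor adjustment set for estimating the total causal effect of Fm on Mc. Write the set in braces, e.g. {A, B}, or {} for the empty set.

Variables eligible for adjustment (non-descendants of Fm, excluding Fm and Mc): {An, Ch, Gw, Kr, Nh, Tb, Wf}.
Backdoor paths from Fm to Mc:
  (none)
With no backdoor paths the empty set already satisfies the criterion, and it is trivially minimal.

{}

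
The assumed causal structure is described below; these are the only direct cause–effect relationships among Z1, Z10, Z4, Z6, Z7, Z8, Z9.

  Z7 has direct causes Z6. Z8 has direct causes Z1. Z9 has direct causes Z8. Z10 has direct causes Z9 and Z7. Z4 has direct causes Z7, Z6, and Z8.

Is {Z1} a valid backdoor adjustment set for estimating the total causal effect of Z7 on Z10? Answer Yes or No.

Yes

Backdoor paths from Z7 to Z10 (paths whose first edge points into Z7):
  P1: Z7 <- Z6 -> Z4 <- Z8 -> Z9 -> Z10
Condition 1 (no descendant of Z7 in the set): holds — descendants of Z7 are {Z10, Z4}; none are in {Z1}.
Condition 2 (every backdoor path blocked by {Z1}):
  P1: blocked at collider Z4 (neither it nor any descendant is in the conditioning set).
{Z1} satisfies the backdoor criterion.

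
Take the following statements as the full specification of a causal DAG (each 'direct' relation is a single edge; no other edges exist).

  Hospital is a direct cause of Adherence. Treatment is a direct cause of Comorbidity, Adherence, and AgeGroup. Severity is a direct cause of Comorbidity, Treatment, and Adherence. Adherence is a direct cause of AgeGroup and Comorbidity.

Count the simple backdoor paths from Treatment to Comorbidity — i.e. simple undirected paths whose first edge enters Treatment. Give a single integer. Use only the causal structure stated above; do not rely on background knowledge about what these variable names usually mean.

2

A backdoor path from Treatment to Comorbidity is any simple undirected path whose first edge points into Treatment (i.e. leaves Treatment via a parent).
Parents of Treatment: {Severity}.
Enumerating:
  P1: Treatment <- Severity -> Adherence -> Comorbidity
  P2: Treatment <- Severity -> Comorbidity
That exhausts the simple backdoor paths. Count: 2.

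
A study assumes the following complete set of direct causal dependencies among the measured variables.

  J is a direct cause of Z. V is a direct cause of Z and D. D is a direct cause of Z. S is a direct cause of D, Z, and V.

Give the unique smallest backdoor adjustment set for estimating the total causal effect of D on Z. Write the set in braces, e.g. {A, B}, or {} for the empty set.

{S, V}

Variables eligible for adjustment (non-descendants of D, excluding D and Z): {J, S, V}.
Backdoor paths from D to Z:
  P1: D <- S -> V -> Z
  P2: D <- S -> Z
  P3: D <- V <- S -> Z
  P4: D <- V -> Z
The empty set is not sufficient: P1 (D <- S -> V -> Z) has no collider blocking it and no conditioned non-collider, so it is open.
Try {S, V}:
  P1: blocked at fork node S ∈ conditioning set.
  P2: blocked at fork node S ∈ conditioning set.
  P3: blocked at chain node V ∈ conditioning set.
  P4: blocked at fork node V ∈ conditioning set.
{S, V} contains no descendant of D and blocks every backdoor path.
Every element of {S, V} is needed (dropping S leaves P2 open; dropping V leaves P4 open), so no proper subset is valid.
Among all size-2 subsets of the eligible variables, only {S, V} blocks every backdoor path, so it is the unique smallest valid adjustment set.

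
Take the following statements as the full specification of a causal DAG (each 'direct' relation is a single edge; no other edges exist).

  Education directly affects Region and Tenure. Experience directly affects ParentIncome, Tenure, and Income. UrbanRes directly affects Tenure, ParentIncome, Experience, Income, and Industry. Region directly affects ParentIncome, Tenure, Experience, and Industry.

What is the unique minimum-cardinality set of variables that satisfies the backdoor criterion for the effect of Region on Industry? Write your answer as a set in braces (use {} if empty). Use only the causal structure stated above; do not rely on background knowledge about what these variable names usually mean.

Variables eligible for adjustment (non-descendants of Region, excluding Region and Industry): {Education, UrbanRes}.
Backdoor paths from Region to Industry:
  P1: Region <- Education -> Tenure <- UrbanRes -> Industry
  P2: Region <- Education -> Tenure <- Experience <- UrbanRes -> Industry
  P3: Region <- Education -> Tenure <- Experience -> ParentIncome <- UrbanRes -> Industry
  P4: Region <- Education -> Tenure <- Experience -> Income <- UrbanRes -> Industry
Each backdoor path contains an unconditioned collider, so every path is already blocked with the empty conditioning set:
  P1: blocked at collider Tenure (neither it nor any descendant is in the conditioning set).
  P2: blocked at collider Tenure (neither it nor any descendant is in the conditioning set).
  P3: blocked at collider Tenure (neither it nor any descendant is in the conditioning set).
  P4: blocked at collider Tenure (neither it nor any descendant is in the conditioning set).
The empty set is therefore the unique smallest valid set.

{}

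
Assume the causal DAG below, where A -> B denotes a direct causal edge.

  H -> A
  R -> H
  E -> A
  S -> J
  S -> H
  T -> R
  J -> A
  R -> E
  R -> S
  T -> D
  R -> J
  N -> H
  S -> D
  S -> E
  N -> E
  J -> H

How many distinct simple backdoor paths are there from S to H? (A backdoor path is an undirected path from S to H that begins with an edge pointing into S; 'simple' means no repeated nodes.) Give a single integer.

A backdoor path from S to H is any simple undirected path whose first edge points into S (i.e. leaves S via a parent).
Parents of S: {R}.
Enumerating:
  P1: S <- R -> E <- N -> H
  P2: S <- R -> E -> A <- J -> H
  P3: S <- R -> E -> A <- H
  P4: S <- R -> J -> H
  P5: S <- R -> J -> A <- E <- N -> H
  P6: S <- R -> J -> A <- H
  P7: S <- R -> H
That exhausts the simple backdoor paths. Count: 7.

7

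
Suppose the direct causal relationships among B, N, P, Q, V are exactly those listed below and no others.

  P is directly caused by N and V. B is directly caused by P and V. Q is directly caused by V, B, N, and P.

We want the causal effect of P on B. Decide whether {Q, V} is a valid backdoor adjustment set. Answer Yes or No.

No

Backdoor paths from P to B (paths whose first edge points into P):
  P1: P <- N -> Q <- V -> B
  P2: P <- N -> Q <- B
  P3: P <- V -> B
  P4: P <- V -> Q <- B
Condition 1 (no descendant of P in the set): FAILS — Q is a descendant of P.
Condition 2 (every backdoor path blocked by {Q, V}):
  P1: blocked at fork node V ∈ conditioning set.
  P2: open — collider(s) Q are conditioned on (or have a conditioned descendant) and no non-collider on the path is in the set.
  P3: blocked at fork node V ∈ conditioning set.
  P4: blocked at fork node V ∈ conditioning set.
{Q, V} does not satisfy the backdoor criterion.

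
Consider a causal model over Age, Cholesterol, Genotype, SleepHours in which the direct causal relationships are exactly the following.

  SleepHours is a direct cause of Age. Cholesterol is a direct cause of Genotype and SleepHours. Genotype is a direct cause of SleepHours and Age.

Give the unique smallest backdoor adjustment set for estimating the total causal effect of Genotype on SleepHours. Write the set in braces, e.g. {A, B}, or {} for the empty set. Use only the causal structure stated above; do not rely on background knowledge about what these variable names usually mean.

{Cholesterol}

Variables eligible for adjustment (non-descendants of Genotype, excluding Genotype and SleepHours): {Cholesterol}.
Backdoor paths from Genotype to SleepHours:
  P1: Genotype <- Cholesterol -> SleepHours
The empty set is not sufficient: P1 (Genotype <- Cholesterol -> SleepHours) has no collider blocking it and no conditioned non-collider, so it is open.
Try {Cholesterol}:
  P1: blocked at fork node Cholesterol ∈ conditioning set.
{Cholesterol} contains no descendant of Genotype and blocks every backdoor path.
{Cholesterol} is the unique smallest valid adjustment set.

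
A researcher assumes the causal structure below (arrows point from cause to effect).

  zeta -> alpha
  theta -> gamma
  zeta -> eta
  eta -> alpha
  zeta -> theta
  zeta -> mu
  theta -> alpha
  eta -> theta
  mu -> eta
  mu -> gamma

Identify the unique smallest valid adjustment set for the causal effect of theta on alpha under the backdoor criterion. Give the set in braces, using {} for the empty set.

{eta, zeta}

Variables eligible for adjustment (non-descendants of theta, excluding theta and alpha): {eta, mu, zeta}.
Backdoor paths from theta to alpha:
  P1: theta <- zeta -> mu -> eta -> alpha
  P2: theta <- zeta -> eta -> alpha
  P3: theta <- zeta -> alpha
  P4: theta <- eta <- zeta -> alpha
  P5: theta <- eta <- mu <- zeta -> alpha
  P6: theta <- eta -> alpha
The empty set is not sufficient: P1 (theta <- zeta -> mu -> eta -> alpha) has no collider blocking it and no conditioned non-collider, so it is open.
Try {eta, zeta}:
  P1: blocked at fork node zeta ∈ conditioning set.
  P2: blocked at fork node zeta ∈ conditioning set.
  P3: blocked at fork node zeta ∈ conditioning set.
  P4: blocked at chain node eta ∈ conditioning set.
  P5: blocked at chain node eta ∈ conditioning set.
  P6: blocked at fork node eta ∈ conditioning set.
{eta, zeta} contains no descendant of theta and blocks every backdoor path.
Every element of {eta, zeta} is needed (dropping eta leaves P6 open; dropping zeta leaves P3 open), so no proper subset is valid.
Among all size-2 subsets of the eligible variables, only {eta, zeta} blocks every backdoor path, so it is the unique smallest valid adjustment set.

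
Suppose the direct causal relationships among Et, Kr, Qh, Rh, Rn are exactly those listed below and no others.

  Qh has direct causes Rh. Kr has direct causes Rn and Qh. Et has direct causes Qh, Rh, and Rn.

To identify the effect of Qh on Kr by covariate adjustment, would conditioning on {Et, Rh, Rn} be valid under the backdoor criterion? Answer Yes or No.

Backdoor paths from Qh to Kr (paths whose first edge points into Qh):
  P1: Qh <- Rh -> Et <- Rn -> Kr
Condition 1 (no descendant of Qh in the set): FAILS — Et is a descendant of Qh.
Condition 2 (every backdoor path blocked by {Et, Rh, Rn}):
  P1: blocked at fork node Rh ∈ conditioning set.
{Et, Rh, Rn} does not satisfy the backdoor criterion.

No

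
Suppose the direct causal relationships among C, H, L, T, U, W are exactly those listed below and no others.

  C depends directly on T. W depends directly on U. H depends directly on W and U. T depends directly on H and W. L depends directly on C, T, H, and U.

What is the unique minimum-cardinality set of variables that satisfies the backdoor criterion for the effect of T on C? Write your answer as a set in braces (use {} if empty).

Variables eligible for adjustment (non-descendants of T, excluding T and C): {H, U, W}.
Backdoor paths from T to C:
  P1: T <- W <- U -> H -> L <- C
  P2: T <- W <- U -> L <- C
  P3: T <- W -> H <- U -> L <- C
  P4: T <- W -> H -> L <- C
  P5: T <- H <- U -> L <- C
  P6: T <- H <- W <- U -> L <- C
  P7: T <- H -> L <- C
Each backdoor path contains an unconditioned collider, so every path is already blocked with the empty conditioning set:
  P1: blocked at collider L (neither it nor any descendant is in the conditioning set).
  P2: blocked at collider L (neither it nor any descendant is in the conditioning set).
  P3: blocked at collider H (neither it nor any descendant is in the conditioning set).
  P4: blocked at collider L (neither it nor any descendant is in the conditioning set).
  P5: blocked at collider L (neither it nor any descendant is in the conditioning set).
  P6: blocked at collider L (neither it nor any descendant is in the conditioning set).
  P7: blocked at collider L (neither it nor any descendant is in the conditioning set).
The empty set is therefore the unique smallest valid set.

{}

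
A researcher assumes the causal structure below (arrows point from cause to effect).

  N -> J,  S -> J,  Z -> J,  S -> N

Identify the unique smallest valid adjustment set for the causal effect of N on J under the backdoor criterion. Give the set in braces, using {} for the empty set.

{S}

Variables eligible for adjustment (non-descendants of N, excluding N and J): {S, Z}.
Backdoor paths from N to J:
  P1: N <- S -> J
The empty set is not sufficient: P1 (N <- S -> J) has no collider blocking it and no conditioned non-collider, so it is open.
Try {S}:
  P1: blocked at fork node S ∈ conditioning set.
{S} contains no descendant of N and blocks every backdoor path.
No other singleton works — e.g. {Z} leaves P1 open — so {S} is the unique smallest valid adjustment set.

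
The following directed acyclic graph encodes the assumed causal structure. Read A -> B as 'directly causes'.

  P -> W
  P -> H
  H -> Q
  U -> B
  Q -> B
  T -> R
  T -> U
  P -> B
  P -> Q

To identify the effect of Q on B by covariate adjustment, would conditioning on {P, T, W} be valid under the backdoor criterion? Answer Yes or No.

Yes

Backdoor paths from Q to B (paths whose first edge points into Q):
  P1: Q <- P -> B
  P2: Q <- H <- P -> B
Condition 1 (no descendant of Q in the set): holds — descendants of Q are {B}; none are in {P, T, W}.
Condition 2 (every backdoor path blocked by {P, T, W}):
  P1: blocked at fork node P ∈ conditioning set.
  P2: blocked at fork node P ∈ conditioning set.
{P, T, W} satisfies the backdoor criterion.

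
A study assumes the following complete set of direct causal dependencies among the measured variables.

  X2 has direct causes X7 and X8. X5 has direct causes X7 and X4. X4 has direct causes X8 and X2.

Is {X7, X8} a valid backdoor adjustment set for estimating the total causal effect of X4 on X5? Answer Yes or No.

Yes

Backdoor paths from X4 to X5 (paths whose first edge points into X4):
  P1: X4 <- X8 -> X2 <- X7 -> X5
  P2: X4 <- X2 <- X7 -> X5
Condition 1 (no descendant of X4 in the set): holds — descendants of X4 are {X5}; none are in {X7, X8}.
Condition 2 (every backdoor path blocked by {X7, X8}):
  P1: blocked at fork node X8 ∈ conditioning set.
  P2: blocked at fork node X7 ∈ conditioning set.
{X7, X8} satisfies the backdoor criterion.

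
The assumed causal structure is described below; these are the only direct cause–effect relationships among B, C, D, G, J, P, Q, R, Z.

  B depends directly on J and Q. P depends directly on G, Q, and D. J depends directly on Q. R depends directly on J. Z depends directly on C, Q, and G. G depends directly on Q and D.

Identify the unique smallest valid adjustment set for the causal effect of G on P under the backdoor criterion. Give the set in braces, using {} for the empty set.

{D, Q}

Variables eligible for adjustment (non-descendants of G, excluding G and P): {B, C, D, J, Q, R}.
Backdoor paths from G to P:
  P1: G <- D -> P
  P2: G <- Q -> P
The empty set is not sufficient: P1 (G <- D -> P) has no collider blocking it and no conditioned non-collider, so it is open.
Try {D, Q}:
  P1: blocked at fork node D ∈ conditioning set.
  P2: blocked at fork node Q ∈ conditioning set.
{D, Q} contains no descendant of G and blocks every backdoor path.
Every element of {D, Q} is needed (dropping D leaves P1 open; dropping Q leaves P2 open), so no proper subset is valid.
Among all size-2 subsets of the eligible variables, only {D, Q} blocks every backdoor path, so it is the unique smallest valid adjustment set.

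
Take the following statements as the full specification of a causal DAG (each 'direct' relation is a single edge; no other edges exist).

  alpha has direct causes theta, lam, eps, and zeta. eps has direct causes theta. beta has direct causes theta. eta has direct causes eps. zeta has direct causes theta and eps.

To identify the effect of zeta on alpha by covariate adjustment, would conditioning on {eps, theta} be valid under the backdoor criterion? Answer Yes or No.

Backdoor paths from zeta to alpha (paths whose first edge points into zeta):
  P1: zeta <- theta -> eps -> alpha
  P2: zeta <- theta -> alpha
  P3: zeta <- eps <- theta -> alpha
  P4: zeta <- eps -> alpha
Condition 1 (no descendant of zeta in the set): holds — descendants of zeta are {alpha}; none are in {eps, theta}.
Condition 2 (every backdoor path blocked by {eps, theta}):
  P1: blocked at fork node theta ∈ conditioning set.
  P2: blocked at fork node theta ∈ conditioning set.
  P3: blocked at chain node eps ∈ conditioning set.
  P4: blocked at fork node eps ∈ conditioning set.
{eps, theta} satisfies the backdoor criterion.

Yes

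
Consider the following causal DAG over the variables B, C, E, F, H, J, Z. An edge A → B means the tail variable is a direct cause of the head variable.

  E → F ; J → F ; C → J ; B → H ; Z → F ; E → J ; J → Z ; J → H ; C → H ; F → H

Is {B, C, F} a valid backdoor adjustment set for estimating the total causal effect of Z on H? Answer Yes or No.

No

Backdoor paths from Z to H (paths whose first edge points into Z):
  P1: Z <- J <- E -> F -> H
  P2: Z <- J <- C -> H
  P3: Z <- J -> F -> H
  P4: Z <- J -> H
Condition 1 (no descendant of Z in the set): FAILS — F is a descendant of Z.
Condition 2 (every backdoor path blocked by {B, C, F}):
  P1: blocked at chain node F ∈ conditioning set.
  P2: blocked at fork node C ∈ conditioning set.
  P3: blocked at chain node F ∈ conditioning set.
  P4: open — no interior node is in the conditioning set.
{B, C, F} does not satisfy the backdoor criterion.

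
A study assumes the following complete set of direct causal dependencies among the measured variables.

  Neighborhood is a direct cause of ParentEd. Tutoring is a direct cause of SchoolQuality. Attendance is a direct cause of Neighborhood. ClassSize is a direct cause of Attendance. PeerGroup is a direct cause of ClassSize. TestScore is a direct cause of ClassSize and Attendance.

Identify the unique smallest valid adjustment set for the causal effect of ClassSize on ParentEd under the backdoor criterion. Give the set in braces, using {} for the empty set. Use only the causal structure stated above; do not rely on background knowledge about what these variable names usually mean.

Variables eligible for adjustment (non-descendants of ClassSize, excluding ClassSize and ParentEd): {PeerGroup, SchoolQuality, TestScore, Tutoring}.
Backdoor paths from ClassSize to ParentEd:
  P1: ClassSize <- TestScore -> Attendance -> Neighborhood -> ParentEd
The empty set is not sufficient: P1 (ClassSize <- TestScore -> Attendance -> Neighborhood -> ParentEd) has no collider blocking it and no conditioned non-collider, so it is open.
Try {TestScore}:
  P1: blocked at fork node TestScore ∈ conditioning set.
{TestScore} contains no descendant of ClassSize and blocks every backdoor path.
No other singleton works — e.g. {PeerGroup} leaves P1 open — so {TestScore} is the unique smallest valid adjustment set.

{TestScore}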